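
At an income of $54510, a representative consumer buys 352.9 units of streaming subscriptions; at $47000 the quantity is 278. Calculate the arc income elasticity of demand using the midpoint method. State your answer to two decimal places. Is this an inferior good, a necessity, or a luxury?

ΔQ = 278 − 352.9 = -74.9; midpoint Q̄ = (352.9 + 278)/2 = 315.45.
ΔI = 47000 − 54510 = -7510; midpoint Ī = (54510 + 47000)/2 = 50755.
η = (ΔQ/Q̄) ÷ (ΔI/Ī) = (-74.9/315.45) ÷ (-7510/50755) = 1.60.
η > 1 ⇒ luxury.

1.60 (luxury)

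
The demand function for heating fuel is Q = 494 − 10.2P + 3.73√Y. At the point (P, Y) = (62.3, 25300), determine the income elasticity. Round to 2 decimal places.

At P = 62.3, Y = 25300: Q = 451.833.
Holding P constant, ∂Q/∂Y = 3.73/(2√Y) = 0.0117252.
η_Y = (∂Q/∂Y)·(Y/Q) = 0.0117252 × (25300/451.833) = 0.66.

0.66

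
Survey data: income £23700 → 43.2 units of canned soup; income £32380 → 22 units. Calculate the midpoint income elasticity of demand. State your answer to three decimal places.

ΔQ = 22 − 43.2 = -21.2; midpoint Q̄ = (43.2 + 22)/2 = 32.6.
ΔI = 32380 − 23700 = 8680; midpoint Ī = (23700 + 32380)/2 = 28040.
η = (ΔQ/Q̄) ÷ (ΔI/Ī) = (-21.2/32.6) ÷ (8680/28040) = -2.101.

-2.101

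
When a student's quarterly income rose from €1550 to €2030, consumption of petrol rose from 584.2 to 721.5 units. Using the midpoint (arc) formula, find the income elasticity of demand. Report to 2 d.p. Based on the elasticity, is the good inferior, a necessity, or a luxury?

ΔQ = 721.5 − 584.2 = 137.3; midpoint Q̄ = (584.2 + 721.5)/2 = 652.85.
ΔI = 2030 − 1550 = 480; midpoint Ī = (1550 + 2030)/2 = 1790.
η = (ΔQ/Q̄) ÷ (ΔI/Ī) = (137.3/652.85) ÷ (480/1790) = 0.78.
0 < η < 1 ⇒ necessity.

0.78 (necessity)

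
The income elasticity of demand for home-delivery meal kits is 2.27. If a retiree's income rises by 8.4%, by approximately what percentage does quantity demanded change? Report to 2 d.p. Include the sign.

19.07%

%ΔQ ≈ η × %ΔI = 2.27 × 8.4% = 19.07%.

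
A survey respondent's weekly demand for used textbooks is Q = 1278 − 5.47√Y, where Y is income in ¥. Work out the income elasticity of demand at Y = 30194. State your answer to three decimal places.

At Y = 30194: Q = 327.510.
dQ/dY = -5.47/(2√Y) = -0.0157397 at this income.
η = (dQ/dY)·(Y/Q) = -0.0157397 × (30194/327.510) = -1.451.

-1.451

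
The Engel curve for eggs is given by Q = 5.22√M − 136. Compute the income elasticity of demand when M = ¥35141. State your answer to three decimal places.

At M = 35141: Q = 842.538.
dQ/dM = 5.22/(2√M) = 0.013923 at this income.
η = (dQ/dM)·(M/Q) = 0.013923 × (35141/842.538) = 0.581.

0.581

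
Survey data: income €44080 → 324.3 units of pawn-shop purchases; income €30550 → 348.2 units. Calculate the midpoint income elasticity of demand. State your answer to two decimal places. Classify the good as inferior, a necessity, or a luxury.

ΔQ = 348.2 − 324.3 = 23.9; midpoint Q̄ = (324.3 + 348.2)/2 = 336.25.
ΔI = 30550 − 44080 = -13530; midpoint Ī = (44080 + 30550)/2 = 37315.
η = (ΔQ/Q̄) ÷ (ΔI/Ī) = (23.9/336.25) ÷ (-13530/37315) = -0.20.
η < 0 ⇒ inferior good.

-0.20 (inferior good)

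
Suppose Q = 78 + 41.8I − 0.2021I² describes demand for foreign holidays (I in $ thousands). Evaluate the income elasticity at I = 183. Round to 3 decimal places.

At I = 183: Q = 959.2731.
dQ/dI = 41.8 − 0.4042I = -32.16860.
η = (dQ/dI)·(I/Q) = -32.16860 × (183/959.2731) = -6.137.

-6.137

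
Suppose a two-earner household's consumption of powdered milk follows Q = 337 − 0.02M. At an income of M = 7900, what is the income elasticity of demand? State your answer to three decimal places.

-0.883

At M = 7900: Q = 179.000.
dQ/dM = −0.02.
η = (dQ/dM)·(M/Q) = -0.02 × (7900/179.000) = -0.883.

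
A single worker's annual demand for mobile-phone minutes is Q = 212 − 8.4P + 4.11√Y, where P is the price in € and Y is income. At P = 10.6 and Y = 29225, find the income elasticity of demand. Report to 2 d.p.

0.43

At P = 10.6, Y = 29225: Q = 825.578.
Holding P constant, ∂Q/∂Y = 4.11/(2√Y) = 0.0120208.
η_Y = (∂Q/∂Y)·(Y/Q) = 0.0120208 × (29225/825.578) = 0.43.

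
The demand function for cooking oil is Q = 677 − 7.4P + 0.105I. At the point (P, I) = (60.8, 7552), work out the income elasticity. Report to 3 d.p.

At P = 60.8, I = 7552: Q = 1020.040.
Holding P constant, ∂Q/∂I = 0.105.
η_I = (∂Q/∂I)·(I/Q) = 0.105 × (7552/1020.040) = 0.777.

0.777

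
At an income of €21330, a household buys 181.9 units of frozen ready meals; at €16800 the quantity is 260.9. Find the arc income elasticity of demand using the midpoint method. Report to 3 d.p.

-1.502

ΔQ = 260.9 − 181.9 = 79; midpoint Q̄ = (181.9 + 260.9)/2 = 221.4.
ΔI = 16800 − 21330 = -4530; midpoint Ī = (21330 + 16800)/2 = 19065.
η = (ΔQ/Q̄) ÷ (ΔI/Ī) = (79/221.4) ÷ (-4530/19065) = -1.502.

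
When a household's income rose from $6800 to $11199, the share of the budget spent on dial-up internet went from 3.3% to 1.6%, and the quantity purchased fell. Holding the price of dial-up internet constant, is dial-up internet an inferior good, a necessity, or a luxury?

inferior good

Quantity demanded falls as income rises, so η < 0.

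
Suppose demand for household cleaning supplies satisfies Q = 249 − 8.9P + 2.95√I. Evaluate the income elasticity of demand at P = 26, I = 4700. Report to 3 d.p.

At P = 26, I = 4700: Q = 219.842.
Holding P constant, ∂Q/∂I = 2.95/(2√I) = 0.0215151.
η_I = (∂Q/∂I)·(I/Q) = 0.0215151 × (4700/219.842) = 0.460.

0.460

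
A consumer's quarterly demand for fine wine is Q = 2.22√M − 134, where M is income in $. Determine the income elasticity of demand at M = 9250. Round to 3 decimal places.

At M = 9250: Q = 79.513.
dQ/dM = 2.22/(2√M) = 0.0115412 at this income.
η = (dQ/dM)·(M/Q) = 0.0115412 × (9250/79.513) = 1.343.

1.343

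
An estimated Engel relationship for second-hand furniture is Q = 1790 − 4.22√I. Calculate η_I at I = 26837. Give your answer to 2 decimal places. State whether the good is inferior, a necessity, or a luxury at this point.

-0.31 (inferior good)

At I = 26837: Q = 1098.680.
dQ/dI = -4.22/(2√I) = -0.01288 at this income.
η = (dQ/dI)·(I/Q) = -0.01288 × (26837/1098.680) = -0.31.
Since η < 0, the good is an inferior good.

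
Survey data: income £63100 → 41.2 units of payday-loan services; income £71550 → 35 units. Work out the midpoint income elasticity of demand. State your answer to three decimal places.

ΔQ = 35 − 41.2 = -6.2; midpoint Q̄ = (41.2 + 35)/2 = 38.1.
ΔI = 71550 − 63100 = 8450; midpoint Ī = (63100 + 71550)/2 = 67325.
η = (ΔQ/Q̄) ÷ (ΔI/Ī) = (-6.2/38.1) ÷ (8450/67325) = -1.297.

-1.297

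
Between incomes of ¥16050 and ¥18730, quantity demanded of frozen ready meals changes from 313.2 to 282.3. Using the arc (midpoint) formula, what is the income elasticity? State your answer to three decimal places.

-0.673

ΔQ = 282.3 − 313.2 = -30.9; midpoint Q̄ = (313.2 + 282.3)/2 = 297.75.
ΔI = 18730 − 16050 = 2680; midpoint Ī = (16050 + 18730)/2 = 17390.
η = (ΔQ/Q̄) ÷ (ΔI/Ī) = (-30.9/297.75) ÷ (2680/17390) = -0.673.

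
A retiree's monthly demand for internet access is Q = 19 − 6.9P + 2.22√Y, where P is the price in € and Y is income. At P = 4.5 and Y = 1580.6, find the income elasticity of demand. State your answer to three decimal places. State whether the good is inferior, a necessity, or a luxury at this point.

At P = 4.5, Y = 1580.6: Q = 76.210.
Holding P constant, ∂Q/∂Y = 2.22/(2√Y) = 0.0279198.
η_Y = (∂Q/∂Y)·(Y/Q) = 0.0279198 × (1580.6/76.210) = 0.579.
Since 0 < η < 1, this is a necessity.

0.579 (necessity)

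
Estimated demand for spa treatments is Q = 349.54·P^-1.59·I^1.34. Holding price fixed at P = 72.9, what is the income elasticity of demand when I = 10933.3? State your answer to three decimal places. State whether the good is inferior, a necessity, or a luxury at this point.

1.340 (luxury)

For a multiplicative demand Q = A·P^α·I^β, the income elasticity is β everywhere.
Here β = 1.34, so η = 1.340.
Since η > 1, this is a luxury.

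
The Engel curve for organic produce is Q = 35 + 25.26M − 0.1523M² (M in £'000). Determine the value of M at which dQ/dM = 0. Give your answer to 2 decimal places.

82.93

dQ/dM = 25.26 − 0.3046M.
The good is inferior where dQ/dM < 0. Setting dQ/dM = 0 gives M = 25.26 / 0.3046 = 82.93.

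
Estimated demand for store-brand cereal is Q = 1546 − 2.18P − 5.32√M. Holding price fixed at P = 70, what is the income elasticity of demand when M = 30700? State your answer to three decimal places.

At P = 70, M = 30700: Q = 461.261.
Holding P constant, ∂Q/∂M = -5.32/(2√M) = -0.0151814.
η_M = (∂Q/∂M)·(M/Q) = -0.0151814 × (30700/461.261) = -1.010.

-1.010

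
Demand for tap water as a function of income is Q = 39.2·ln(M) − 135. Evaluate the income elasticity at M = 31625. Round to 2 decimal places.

At M = 31625: Q = 271.179.
dQ/dM = 39.2/M = 0.00123953 at this income.
η = (dQ/dM)·(M/Q) = 0.00123953 × (31625/271.179) = 0.14.

0.14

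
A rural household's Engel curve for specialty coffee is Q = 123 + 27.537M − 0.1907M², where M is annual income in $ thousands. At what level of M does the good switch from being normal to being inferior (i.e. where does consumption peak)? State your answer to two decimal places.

72.20

dQ/dM = 27.537 − 0.3814M.
The good is inferior where dQ/dM < 0. Setting dQ/dM = 0 gives M = 27.537 / 0.3814 = 72.20.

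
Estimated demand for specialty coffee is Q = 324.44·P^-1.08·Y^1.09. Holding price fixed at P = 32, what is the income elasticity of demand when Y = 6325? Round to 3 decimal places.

1.090

For a multiplicative demand Q = A·P^α·Y^β, the income elasticity is β everywhere.
Here β = 1.09, so η = 1.090.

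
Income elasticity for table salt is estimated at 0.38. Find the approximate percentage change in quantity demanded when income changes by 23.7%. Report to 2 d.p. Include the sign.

9.01%

%ΔQ ≈ η × %ΔI = 0.38 × 23.7% = 9.01%.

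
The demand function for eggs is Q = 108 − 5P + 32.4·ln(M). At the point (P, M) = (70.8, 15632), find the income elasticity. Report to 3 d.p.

At P = 70.8, M = 15632: Q = 66.889.
Holding P constant, ∂Q/∂M = 32.4/M = 0.00207267.
η_M = (∂Q/∂M)·(M/Q) = 0.00207267 × (15632/66.889) = 0.484.

0.484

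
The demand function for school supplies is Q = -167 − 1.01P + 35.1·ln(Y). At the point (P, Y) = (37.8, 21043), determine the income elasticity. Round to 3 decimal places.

At P = 37.8, Y = 21043: Q = 144.219.
Holding P constant, ∂Q/∂Y = 35.1/Y = 0.00166801.
η_Y = (∂Q/∂Y)·(Y/Q) = 0.00166801 × (21043/144.219) = 0.243.

0.243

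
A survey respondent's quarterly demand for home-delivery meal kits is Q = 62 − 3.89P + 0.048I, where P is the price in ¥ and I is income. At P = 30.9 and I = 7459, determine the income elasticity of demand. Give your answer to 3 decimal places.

At P = 30.9, I = 7459: Q = 299.831.
Holding P constant, ∂Q/∂I = 0.048.
η_I = (∂Q/∂I)·(I/Q) = 0.048 × (7459/299.831) = 1.194.

1.194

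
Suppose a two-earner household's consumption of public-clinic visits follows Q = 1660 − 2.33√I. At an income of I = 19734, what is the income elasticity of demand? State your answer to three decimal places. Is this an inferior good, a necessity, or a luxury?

-0.123 (inferior good)

At I = 19734: Q = 1332.687.
dQ/dI = -2.33/(2√I) = -0.00829313 at this income.
η = (dQ/dI)·(I/Q) = -0.00829313 × (19734/1332.687) = -0.123.
Since η < 0, the good is an inferior good.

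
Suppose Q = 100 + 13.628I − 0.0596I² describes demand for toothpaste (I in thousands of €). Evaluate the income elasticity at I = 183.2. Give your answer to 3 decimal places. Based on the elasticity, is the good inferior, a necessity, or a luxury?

-2.522 (inferior good)

At I = 183.2: Q = 596.3401.
dQ/dI = 13.628 − 0.1192I = -8.20944.
η = (dQ/dI)·(I/Q) = -8.20944 × (183.2/596.3401) = -2.522.
η < 0 ⇒ inferior good.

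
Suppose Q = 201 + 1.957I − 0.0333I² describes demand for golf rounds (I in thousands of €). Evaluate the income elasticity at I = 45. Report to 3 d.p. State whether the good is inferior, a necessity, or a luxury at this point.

At I = 45: Q = 221.6325.
dQ/dI = 1.957 − 0.0666I = -1.04000.
η = (dQ/dI)·(I/Q) = -1.04000 × (45/221.6325) = -0.211.
η < 0 ⇒ inferior good.

-0.211 (inferior good)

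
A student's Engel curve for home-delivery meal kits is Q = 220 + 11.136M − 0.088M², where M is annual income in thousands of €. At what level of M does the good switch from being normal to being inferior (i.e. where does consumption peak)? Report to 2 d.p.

dQ/dM = 11.136 − 0.176M.
The good is inferior where dQ/dM < 0. Setting dQ/dM = 0 gives M = 11.136 / 0.176 = 63.27.

63.27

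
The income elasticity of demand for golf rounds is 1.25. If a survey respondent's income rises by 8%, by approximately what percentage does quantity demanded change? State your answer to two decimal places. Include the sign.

%ΔQ ≈ η × %ΔI = 1.25 × 8% = 10.00%.

10.00%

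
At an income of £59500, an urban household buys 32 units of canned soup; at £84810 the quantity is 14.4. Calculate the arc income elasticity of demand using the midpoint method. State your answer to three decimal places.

-2.163

ΔQ = 14.4 − 32 = -17.6; midpoint Q̄ = (32 + 14.4)/2 = 23.2.
ΔI = 84810 − 59500 = 25310; midpoint Ī = (59500 + 84810)/2 = 72155.
η = (ΔQ/Q̄) ÷ (ΔI/Ī) = (-17.6/23.2) ÷ (25310/72155) = -2.163.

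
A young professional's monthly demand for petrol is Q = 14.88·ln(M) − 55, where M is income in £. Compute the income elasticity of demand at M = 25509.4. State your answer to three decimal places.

0.155

At M = 25509.4: Q = 95.984.
dQ/dM = 14.88/M = 0.000583314 at this income.
η = (dQ/dM)·(M/Q) = 0.000583314 × (25509.4/95.984) = 0.155.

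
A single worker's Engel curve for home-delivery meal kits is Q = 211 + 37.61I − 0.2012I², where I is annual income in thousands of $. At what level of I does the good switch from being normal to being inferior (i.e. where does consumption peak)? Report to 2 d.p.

dQ/dI = 37.61 − 0.4024I.
The good is inferior where dQ/dI < 0. Setting dQ/dI = 0 gives I = 37.61 / 0.4024 = 93.46.

93.46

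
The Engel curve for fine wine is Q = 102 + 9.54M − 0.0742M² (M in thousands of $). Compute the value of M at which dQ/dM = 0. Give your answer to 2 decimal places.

64.29

dQ/dM = 9.54 − 0.1484M.
The good is inferior where dQ/dM < 0. Setting dQ/dM = 0 gives M = 9.54 / 0.1484 = 64.29.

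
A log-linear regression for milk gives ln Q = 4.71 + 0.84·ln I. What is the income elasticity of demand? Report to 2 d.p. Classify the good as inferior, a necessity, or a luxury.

In a log-linear demand, the coefficient on ln I is the income elasticity.
So η = 0.84.
0 < η < 1 ⇒ necessity.

0.84 (necessity)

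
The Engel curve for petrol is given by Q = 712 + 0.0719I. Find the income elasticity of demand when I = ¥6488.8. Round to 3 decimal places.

At I = 6488.8: Q = 1178.545.
dQ/dI = 0.0719.
η = (dQ/dI)·(I/Q) = 0.0719 × (6488.8/1178.545) = 0.396.

0.396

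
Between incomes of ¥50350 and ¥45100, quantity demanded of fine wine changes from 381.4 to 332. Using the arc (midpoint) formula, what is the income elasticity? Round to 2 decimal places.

1.26

ΔQ = 332 − 381.4 = -49.4; midpoint Q̄ = (381.4 + 332)/2 = 356.7.
ΔI = 45100 − 50350 = -5250; midpoint Ī = (50350 + 45100)/2 = 47725.
η = (ΔQ/Q̄) ÷ (ΔI/Ī) = (-49.4/356.7) ÷ (-5250/47725) = 1.26.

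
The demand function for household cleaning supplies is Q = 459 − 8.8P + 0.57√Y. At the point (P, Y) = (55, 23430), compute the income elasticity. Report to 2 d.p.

At P = 55, Y = 23430: Q = 62.249.
Holding P constant, ∂Q/∂Y = 0.57/(2√Y) = 0.00186191.
η_Y = (∂Q/∂Y)·(Y/Q) = 0.00186191 × (23430/62.249) = 0.70.

0.70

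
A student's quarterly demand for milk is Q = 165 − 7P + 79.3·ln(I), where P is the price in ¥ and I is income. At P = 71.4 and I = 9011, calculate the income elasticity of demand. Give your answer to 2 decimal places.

0.20

At P = 71.4, I = 9011: Q = 387.322.
Holding P constant, ∂Q/∂I = 79.3/I = 0.00880036.
η_I = (∂Q/∂I)·(I/Q) = 0.00880036 × (9011/387.322) = 0.20.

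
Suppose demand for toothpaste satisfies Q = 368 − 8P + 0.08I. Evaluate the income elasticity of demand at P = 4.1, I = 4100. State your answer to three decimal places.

0.495

At P = 4.1, I = 4100: Q = 663.200.
Holding P constant, ∂Q/∂I = 0.08.
η_I = (∂Q/∂I)·(I/Q) = 0.08 × (4100/663.200) = 0.495.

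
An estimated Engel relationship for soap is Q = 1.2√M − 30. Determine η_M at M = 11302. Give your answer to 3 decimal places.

0.654

At M = 11302: Q = 97.573.
dQ/dM = 1.2/(2√M) = 0.00564383 at this income.
η = (dQ/dM)·(M/Q) = 0.00564383 × (11302/97.573) = 0.654.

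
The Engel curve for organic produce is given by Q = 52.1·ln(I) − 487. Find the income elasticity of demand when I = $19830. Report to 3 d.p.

At I = 19830: Q = 28.527.
dQ/dI = 52.1/I = 0.00262733 at this income.
η = (dQ/dI)·(I/Q) = 0.00262733 × (19830/28.527) = 1.826.

1.826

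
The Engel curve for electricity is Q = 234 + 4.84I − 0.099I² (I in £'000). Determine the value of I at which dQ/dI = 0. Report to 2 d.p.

24.44

dQ/dI = 4.84 − 0.198I.
The good is inferior where dQ/dI < 0. Setting dQ/dI = 0 gives I = 4.84 / 0.198 = 24.44.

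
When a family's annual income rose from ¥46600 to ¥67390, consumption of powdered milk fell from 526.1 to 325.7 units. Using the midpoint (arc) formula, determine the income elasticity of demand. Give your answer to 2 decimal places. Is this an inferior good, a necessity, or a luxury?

ΔQ = 325.7 − 526.1 = -200.4; midpoint Q̄ = (526.1 + 325.7)/2 = 425.9.
ΔI = 67390 − 46600 = 20790; midpoint Ī = (46600 + 67390)/2 = 56995.
η = (ΔQ/Q̄) ÷ (ΔI/Ī) = (-200.4/425.9) ÷ (20790/56995) = -1.29.
η < 0 ⇒ inferior good.

-1.29 (inferior good)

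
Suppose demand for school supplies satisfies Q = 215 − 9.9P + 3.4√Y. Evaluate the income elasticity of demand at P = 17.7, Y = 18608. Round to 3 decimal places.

At P = 17.7, Y = 18608: Q = 503.568.
Holding P constant, ∂Q/∂Y = 3.4/(2√Y) = 0.0124623.
η_Y = (∂Q/∂Y)·(Y/Q) = 0.0124623 × (18608/503.568) = 0.461.

0.461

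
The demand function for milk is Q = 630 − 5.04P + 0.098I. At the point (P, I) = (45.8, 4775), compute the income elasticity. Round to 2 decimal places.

At P = 45.8, I = 4775: Q = 867.118.
Holding P constant, ∂Q/∂I = 0.098.
η_I = (∂Q/∂I)·(I/Q) = 0.098 × (4775/867.118) = 0.54.

0.54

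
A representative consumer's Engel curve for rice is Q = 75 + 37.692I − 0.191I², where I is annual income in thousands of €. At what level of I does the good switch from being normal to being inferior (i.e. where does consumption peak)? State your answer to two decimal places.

98.67

dQ/dI = 37.692 − 0.382I.
The good is inferior where dQ/dI < 0. Setting dQ/dI = 0 gives I = 37.692 / 0.382 = 98.67.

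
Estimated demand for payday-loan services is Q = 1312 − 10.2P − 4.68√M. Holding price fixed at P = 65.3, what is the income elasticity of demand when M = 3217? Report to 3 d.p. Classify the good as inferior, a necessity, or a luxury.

At P = 65.3, M = 3217: Q = 380.497.
Holding P constant, ∂Q/∂M = -4.68/(2√M) = -0.0412563.
η_M = (∂Q/∂M)·(M/Q) = -0.0412563 × (3217/380.497) = -0.349.
Since η < 0, this is an inferior good.

-0.349 (inferior good)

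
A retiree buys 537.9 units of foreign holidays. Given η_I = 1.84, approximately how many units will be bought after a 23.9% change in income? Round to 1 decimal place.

774.4

%ΔQ ≈ η × %ΔI = 1.84 × 23.9% = 43.976%.
New Q ≈ 537.9 × (1 + 0.43976) = 774.4.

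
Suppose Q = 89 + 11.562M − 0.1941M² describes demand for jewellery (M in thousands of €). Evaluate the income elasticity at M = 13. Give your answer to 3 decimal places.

At M = 13: Q = 206.5031.
dQ/dM = 11.562 − 0.3882M = 6.51540.
η = (dQ/dM)·(M/Q) = 6.51540 × (13/206.5031) = 0.410.

0.410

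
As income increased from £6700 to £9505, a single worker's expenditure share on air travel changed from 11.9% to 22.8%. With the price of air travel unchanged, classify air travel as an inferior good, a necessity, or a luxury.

luxury

The budget share rises as income rises, so η > 1.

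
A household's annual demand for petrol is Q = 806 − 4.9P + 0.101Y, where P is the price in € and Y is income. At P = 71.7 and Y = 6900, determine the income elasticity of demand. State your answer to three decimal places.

At P = 71.7, Y = 6900: Q = 1151.570.
Holding P constant, ∂Q/∂Y = 0.101.
η_Y = (∂Q/∂Y)·(Y/Q) = 0.101 × (6900/1151.570) = 0.605.

0.605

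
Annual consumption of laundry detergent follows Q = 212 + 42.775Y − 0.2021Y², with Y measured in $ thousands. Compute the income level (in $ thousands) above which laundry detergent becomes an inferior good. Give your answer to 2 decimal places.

105.83

dQ/dY = 42.775 − 0.4042Y.
The good is inferior where dQ/dY < 0. Setting dQ/dY = 0 gives Y = 42.775 / 0.4042 = 105.83.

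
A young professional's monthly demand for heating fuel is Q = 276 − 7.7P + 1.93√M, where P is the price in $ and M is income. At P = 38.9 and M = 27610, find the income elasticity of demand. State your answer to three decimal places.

At P = 38.9, M = 27610: Q = 297.164.
Holding P constant, ∂Q/∂M = 1.93/(2√M) = 0.00580757.
η_M = (∂Q/∂M)·(M/Q) = 0.00580757 × (27610/297.164) = 0.540.

0.540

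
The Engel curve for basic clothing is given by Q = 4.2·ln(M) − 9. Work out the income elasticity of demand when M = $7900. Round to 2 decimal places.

0.15

At M = 7900: Q = 28.693.
dQ/dM = 4.2/M = 0.000531646 at this income.
η = (dQ/dM)·(M/Q) = 0.000531646 × (7900/28.693) = 0.15.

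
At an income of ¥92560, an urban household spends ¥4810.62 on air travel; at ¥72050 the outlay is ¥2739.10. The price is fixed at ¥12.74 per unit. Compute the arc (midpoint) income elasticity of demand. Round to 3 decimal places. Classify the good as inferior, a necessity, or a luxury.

With a constant price, Q₁ = 4810.62/12.74 = 377.600 and Q₂ = 2739.10/12.74 = 215.000 (equivalently, work directly with expenditure since P cancels).
Midpoint %ΔQ = (2739.10 − 4810.62)/3774.86 = -0.54877; midpoint %ΔI = (72050 − 92560)/82305 = -0.24920.
η = -0.54877 / -0.24920 = 2.202.
η > 1 ⇒ luxury.

2.202 (luxury)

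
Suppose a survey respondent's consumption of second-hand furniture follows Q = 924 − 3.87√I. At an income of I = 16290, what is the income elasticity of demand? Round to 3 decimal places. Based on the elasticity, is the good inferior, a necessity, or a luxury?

At I = 16290: Q = 430.063.
dQ/dI = -3.87/(2√I) = -0.0151607 at this income.
η = (dQ/dI)·(I/Q) = -0.0151607 × (16290/430.063) = -0.574.
Since η < 0, the good is an inferior good.

-0.574 (inferior good)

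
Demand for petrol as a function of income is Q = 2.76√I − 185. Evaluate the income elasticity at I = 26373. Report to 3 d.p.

At I = 26373: Q = 263.218.
dQ/dI = 2.76/(2√I) = 0.00849766 at this income.
η = (dQ/dI)·(I/Q) = 0.00849766 × (26373/263.218) = 0.851.

0.851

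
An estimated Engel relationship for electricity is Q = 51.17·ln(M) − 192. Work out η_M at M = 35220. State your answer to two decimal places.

At M = 35220: Q = 343.718.
dQ/dM = 51.17/M = 0.00145287 at this income.
η = (dQ/dM)·(M/Q) = 0.00145287 × (35220/343.718) = 0.15.

0.15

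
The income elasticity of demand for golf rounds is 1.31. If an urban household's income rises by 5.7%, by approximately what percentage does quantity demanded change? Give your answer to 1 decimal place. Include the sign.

%ΔQ ≈ η × %ΔI = 1.31 × 5.7% = 7.5%.

7.5%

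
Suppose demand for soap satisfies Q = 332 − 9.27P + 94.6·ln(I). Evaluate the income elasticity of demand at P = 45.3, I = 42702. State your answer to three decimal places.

0.103

At P = 45.3, I = 42702: Q = 920.694.
Holding P constant, ∂Q/∂I = 94.6/I = 0.00221535.
η_I = (∂Q/∂I)·(I/Q) = 0.00221535 × (42702/920.694) = 0.103.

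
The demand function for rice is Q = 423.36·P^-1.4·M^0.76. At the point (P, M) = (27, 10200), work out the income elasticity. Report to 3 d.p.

0.760

For a multiplicative demand Q = A·P^α·M^β, the income elasticity is β everywhere.
Here β = 0.76, so η = 0.760.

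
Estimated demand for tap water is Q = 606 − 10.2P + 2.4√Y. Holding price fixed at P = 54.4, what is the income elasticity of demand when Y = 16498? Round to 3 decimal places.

At P = 54.4, Y = 16498: Q = 359.387.
Holding P constant, ∂Q/∂Y = 2.4/(2√Y) = 0.00934255.
η_Y = (∂Q/∂Y)·(Y/Q) = 0.00934255 × (16498/359.387) = 0.429.

0.429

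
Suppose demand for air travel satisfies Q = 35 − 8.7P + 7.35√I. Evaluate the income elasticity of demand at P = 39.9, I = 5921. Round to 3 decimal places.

At P = 39.9, I = 5921: Q = 253.438.
Holding P constant, ∂Q/∂I = 7.35/(2√I) = 0.0477595.
η_I = (∂Q/∂I)·(I/Q) = 0.0477595 × (5921/253.438) = 1.116.

1.116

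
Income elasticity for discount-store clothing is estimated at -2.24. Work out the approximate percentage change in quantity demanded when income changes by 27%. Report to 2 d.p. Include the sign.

%ΔQ ≈ η × %ΔI = -2.24 × 27% = -60.48%.

-60.48%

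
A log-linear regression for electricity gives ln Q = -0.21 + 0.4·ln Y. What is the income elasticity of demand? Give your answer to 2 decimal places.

In a log-linear demand, the coefficient on ln Y is the income elasticity.
So η = 0.40.

0.40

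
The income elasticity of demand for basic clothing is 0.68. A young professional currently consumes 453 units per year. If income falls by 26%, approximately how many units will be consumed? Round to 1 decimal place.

372.9

%ΔQ ≈ η × %ΔI = 0.68 × (-26%) = -17.68%.
New Q ≈ 453 × (1 − 0.1768) = 372.9.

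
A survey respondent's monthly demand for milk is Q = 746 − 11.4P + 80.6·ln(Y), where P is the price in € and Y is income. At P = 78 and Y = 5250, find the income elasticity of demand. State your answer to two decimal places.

At P = 78, Y = 5250: Q = 547.218.
Holding P constant, ∂Q/∂Y = 80.6/Y = 0.0153524.
η_Y = (∂Q/∂Y)·(Y/Q) = 0.0153524 × (5250/547.218) = 0.15.

0.15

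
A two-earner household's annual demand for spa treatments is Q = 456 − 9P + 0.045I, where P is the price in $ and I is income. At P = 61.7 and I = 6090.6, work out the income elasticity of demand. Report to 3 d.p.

At P = 61.7, I = 6090.6: Q = 174.777.
Holding P constant, ∂Q/∂I = 0.045.
η_I = (∂Q/∂I)·(I/Q) = 0.045 × (6090.6/174.777) = 1.568.

1.568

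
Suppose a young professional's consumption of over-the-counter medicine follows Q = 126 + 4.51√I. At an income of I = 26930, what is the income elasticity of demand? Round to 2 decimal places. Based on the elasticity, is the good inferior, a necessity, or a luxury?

At I = 26930: Q = 866.107.
dQ/dI = 4.51/(2√I) = 0.0137413 at this income.
η = (dQ/dI)·(I/Q) = 0.0137413 × (26930/866.107) = 0.43.
Since 0 < η < 1, the good is a necessity.

0.43 (necessity)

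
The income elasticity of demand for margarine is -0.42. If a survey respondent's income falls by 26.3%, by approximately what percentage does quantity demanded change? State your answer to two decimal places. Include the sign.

%ΔQ ≈ η × %ΔI = -0.42 × (-26.3%) = 11.05%.

11.05%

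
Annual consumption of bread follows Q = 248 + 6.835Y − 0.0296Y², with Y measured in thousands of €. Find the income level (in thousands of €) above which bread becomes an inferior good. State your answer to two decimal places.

115.46

dQ/dY = 6.835 − 0.0592Y.
The good is inferior where dQ/dY < 0. Setting dQ/dY = 0 gives Y = 6.835 / 0.0592 = 115.46.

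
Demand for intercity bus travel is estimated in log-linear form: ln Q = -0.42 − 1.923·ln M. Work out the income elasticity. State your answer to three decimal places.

-1.923

In a log-linear demand, the coefficient on ln M is the income elasticity.
So η = -1.923.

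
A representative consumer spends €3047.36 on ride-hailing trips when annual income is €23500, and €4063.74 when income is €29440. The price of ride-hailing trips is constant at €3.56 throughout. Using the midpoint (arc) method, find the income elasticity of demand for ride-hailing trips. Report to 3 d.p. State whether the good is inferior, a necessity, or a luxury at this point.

1.274 (luxury)

With a constant price, Q₁ = 3047.36/3.56 = 856.000 and Q₂ = 4063.74/3.56 = 1141.500 (equivalently, work directly with expenditure since P cancels).
Midpoint %ΔQ = (4063.74 − 3047.36)/3555.55 = 0.28586; midpoint %ΔI = (29440 − 23500)/26470 = 0.22440.
η = 0.28586 / 0.22440 = 1.274.
η > 1 ⇒ luxury.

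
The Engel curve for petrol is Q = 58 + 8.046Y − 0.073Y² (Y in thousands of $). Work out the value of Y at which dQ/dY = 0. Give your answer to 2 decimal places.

dQ/dY = 8.046 − 0.146Y.
The good is inferior where dQ/dY < 0. Setting dQ/dY = 0 gives Y = 8.046 / 0.146 = 55.11.

55.11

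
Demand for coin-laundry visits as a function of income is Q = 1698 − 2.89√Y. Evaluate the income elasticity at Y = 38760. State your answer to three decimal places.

-0.252

At Y = 38760: Q = 1129.030.
dQ/dY = -2.89/(2√Y) = -0.00733966 at this income.
η = (dQ/dY)·(Y/Q) = -0.00733966 × (38760/1129.030) = -0.252.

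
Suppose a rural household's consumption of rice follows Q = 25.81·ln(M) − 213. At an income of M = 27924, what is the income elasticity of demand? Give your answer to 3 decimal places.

At M = 27924: Q = 51.223.
dQ/dM = 25.81/M = 0.000924295 at this income.
η = (dQ/dM)·(M/Q) = 0.000924295 × (27924/51.223) = 0.504.

0.504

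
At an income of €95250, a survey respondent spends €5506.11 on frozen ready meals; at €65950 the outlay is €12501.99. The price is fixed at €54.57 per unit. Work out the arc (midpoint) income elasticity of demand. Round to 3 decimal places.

With a constant price, Q₁ = 5506.11/54.57 = 100.900 and Q₂ = 12501.99/54.57 = 229.100 (equivalently, work directly with expenditure since P cancels).
Midpoint %ΔQ = (12501.99 − 5506.11)/9004.05 = 0.77697; midpoint %ΔI = (65950 − 95250)/80600 = -0.36352.
η = 0.77697 / -0.36352 = -2.137.

-2.137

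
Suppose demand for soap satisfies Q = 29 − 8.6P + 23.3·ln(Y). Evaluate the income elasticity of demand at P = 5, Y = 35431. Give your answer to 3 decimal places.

At P = 5, Y = 35431: Q = 230.075.
Holding P constant, ∂Q/∂Y = 23.3/Y = 0.000657616.
η_Y = (∂Q/∂Y)·(Y/Q) = 0.000657616 × (35431/230.075) = 0.101.

0.101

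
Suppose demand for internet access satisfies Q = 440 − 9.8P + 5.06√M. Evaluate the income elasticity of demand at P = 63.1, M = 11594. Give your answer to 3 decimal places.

0.743

At P = 63.1, M = 11594: Q = 366.458.
Holding P constant, ∂Q/∂M = 5.06/(2√M) = 0.0234965.
η_M = (∂Q/∂M)·(M/Q) = 0.0234965 × (11594/366.458) = 0.743.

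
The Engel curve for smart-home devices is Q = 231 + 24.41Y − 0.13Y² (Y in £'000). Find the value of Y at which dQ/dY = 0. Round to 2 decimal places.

dQ/dY = 24.41 − 0.26Y.
The good is inferior where dQ/dY < 0. Setting dQ/dY = 0 gives Y = 24.41 / 0.26 = 93.88.

93.88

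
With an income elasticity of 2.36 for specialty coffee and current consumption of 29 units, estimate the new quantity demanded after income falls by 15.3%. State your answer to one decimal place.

18.5

%ΔQ ≈ η × %ΔI = 2.36 × (-15.3%) = -36.108%.
New Q ≈ 29 × (1 − 0.36108) = 18.5.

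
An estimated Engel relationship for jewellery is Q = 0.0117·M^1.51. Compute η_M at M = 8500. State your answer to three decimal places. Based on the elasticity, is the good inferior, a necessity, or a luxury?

For Q = A·M^β the income elasticity is constant and equal to β.
Here β = 1.51, so η = 1.510.
Since η > 1, the good is a luxury.

1.510 (luxury)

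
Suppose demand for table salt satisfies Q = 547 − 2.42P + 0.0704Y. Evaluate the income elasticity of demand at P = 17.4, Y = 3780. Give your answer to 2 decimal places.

At P = 17.4, Y = 3780: Q = 771.004.
Holding P constant, ∂Q/∂Y = 0.0704.
η_Y = (∂Q/∂Y)·(Y/Q) = 0.0704 × (3780/771.004) = 0.35.

0.35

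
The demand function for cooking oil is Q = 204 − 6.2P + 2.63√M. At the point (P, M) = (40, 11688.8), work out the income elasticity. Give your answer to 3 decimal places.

0.592

At P = 40, M = 11688.8: Q = 240.342.
Holding P constant, ∂Q/∂M = 2.63/(2√M) = 0.012163.
η_M = (∂Q/∂M)·(M/Q) = 0.012163 × (11688.8/240.342) = 0.592.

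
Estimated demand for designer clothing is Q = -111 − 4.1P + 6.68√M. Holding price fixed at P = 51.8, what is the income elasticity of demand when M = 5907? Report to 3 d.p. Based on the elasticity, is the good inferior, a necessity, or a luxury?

1.351 (luxury)

At P = 51.8, M = 5907: Q = 190.025.
Holding P constant, ∂Q/∂M = 6.68/(2√M) = 0.0434573.
η_M = (∂Q/∂M)·(M/Q) = 0.0434573 × (5907/190.025) = 1.351.
Since η > 1, this is a luxury.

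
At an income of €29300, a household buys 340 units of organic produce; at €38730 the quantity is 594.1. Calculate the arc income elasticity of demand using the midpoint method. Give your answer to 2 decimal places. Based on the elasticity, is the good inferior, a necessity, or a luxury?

ΔQ = 594.1 − 340 = 254.1; midpoint Q̄ = (340 + 594.1)/2 = 467.05.
ΔI = 38730 − 29300 = 9430; midpoint Ī = (29300 + 38730)/2 = 34015.
η = (ΔQ/Q̄) ÷ (ΔI/Ī) = (254.1/467.05) ÷ (9430/34015) = 1.96.
η > 1 ⇒ luxury.

1.96 (luxury)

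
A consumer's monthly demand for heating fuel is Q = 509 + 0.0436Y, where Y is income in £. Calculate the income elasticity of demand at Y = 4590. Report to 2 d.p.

0.28

At Y = 4590: Q = 709.124.
dQ/dY = 0.0436.
η = (dQ/dY)·(Y/Q) = 0.0436 × (4590/709.124) = 0.28.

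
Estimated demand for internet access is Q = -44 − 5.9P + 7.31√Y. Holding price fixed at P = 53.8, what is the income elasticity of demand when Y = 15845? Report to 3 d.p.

At P = 53.8, Y = 15845: Q = 558.740.
Holding P constant, ∂Q/∂Y = 7.31/(2√Y) = 0.0290363.
η_Y = (∂Q/∂Y)·(Y/Q) = 0.0290363 × (15845/558.740) = 0.823.

0.823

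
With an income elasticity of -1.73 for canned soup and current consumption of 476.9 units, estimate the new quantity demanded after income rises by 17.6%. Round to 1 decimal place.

%ΔQ ≈ η × %ΔI = -1.73 × 17.6% = -30.448%.
New Q ≈ 476.9 × (1 − 0.30448) = 331.7.

331.7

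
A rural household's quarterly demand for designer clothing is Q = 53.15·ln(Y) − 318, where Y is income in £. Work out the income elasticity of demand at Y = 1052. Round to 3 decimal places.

At Y = 1052: Q = 51.842.
dQ/dY = 53.15/Y = 0.0505228 at this income.
η = (dQ/dY)·(Y/Q) = 0.0505228 × (1052/51.842) = 1.025.

1.025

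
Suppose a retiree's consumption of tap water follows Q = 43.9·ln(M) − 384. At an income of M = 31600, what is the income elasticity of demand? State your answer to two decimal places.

At M = 31600: Q = 70.844.
dQ/dM = 43.9/M = 0.00138924 at this income.
η = (dQ/dM)·(M/Q) = 0.00138924 × (31600/70.844) = 0.62.

0.62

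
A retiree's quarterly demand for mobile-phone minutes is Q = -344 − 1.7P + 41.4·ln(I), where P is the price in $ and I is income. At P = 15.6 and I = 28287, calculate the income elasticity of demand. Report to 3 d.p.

At P = 15.6, I = 28287: Q = 53.837.
Holding P constant, ∂Q/∂I = 41.4/I = 0.00146357.
η_I = (∂Q/∂I)·(I/Q) = 0.00146357 × (28287/53.837) = 0.769.

0.769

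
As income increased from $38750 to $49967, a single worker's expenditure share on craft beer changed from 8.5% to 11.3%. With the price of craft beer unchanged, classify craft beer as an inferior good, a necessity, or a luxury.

luxury

The budget share rises as income rises, so η > 1.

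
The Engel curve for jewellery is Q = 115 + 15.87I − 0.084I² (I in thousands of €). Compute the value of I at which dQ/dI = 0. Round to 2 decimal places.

dQ/dI = 15.87 − 0.168I.
The good is inferior where dQ/dI < 0. Setting dQ/dI = 0 gives I = 15.87 / 0.168 = 94.46.

94.46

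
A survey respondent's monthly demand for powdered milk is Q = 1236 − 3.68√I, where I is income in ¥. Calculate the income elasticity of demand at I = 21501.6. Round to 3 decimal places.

At I = 21501.6: Q = 696.386.
dQ/dI = -3.68/(2√I) = -0.0125482 at this income.
η = (dQ/dI)·(I/Q) = -0.0125482 × (21501.6/696.386) = -0.387.

-0.387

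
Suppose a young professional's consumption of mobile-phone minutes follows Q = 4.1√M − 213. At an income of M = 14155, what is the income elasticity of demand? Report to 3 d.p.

0.888

At M = 14155: Q = 274.797.
dQ/dM = 4.1/(2√M) = 0.0172305 at this income.
η = (dQ/dM)·(M/Q) = 0.0172305 × (14155/274.797) = 0.888.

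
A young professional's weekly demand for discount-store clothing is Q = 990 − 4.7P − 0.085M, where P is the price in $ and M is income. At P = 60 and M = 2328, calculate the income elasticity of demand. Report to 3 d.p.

-0.388

At P = 60, M = 2328: Q = 510.120.
Holding P constant, ∂Q/∂M = −0.085.
η_M = (∂Q/∂M)·(M/Q) = -0.085 × (2328/510.120) = -0.388.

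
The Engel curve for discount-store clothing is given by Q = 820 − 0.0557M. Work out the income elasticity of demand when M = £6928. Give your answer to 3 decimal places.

-0.889

At M = 6928: Q = 434.110.
dQ/dM = −0.0557.
η = (dQ/dM)·(M/Q) = -0.0557 × (6928/434.110) = -0.889.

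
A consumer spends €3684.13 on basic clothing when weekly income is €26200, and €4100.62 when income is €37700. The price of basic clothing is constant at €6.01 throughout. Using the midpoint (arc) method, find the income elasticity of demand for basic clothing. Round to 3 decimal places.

With a constant price, Q₁ = 3684.13/6.01 = 613.000 and Q₂ = 4100.62/6.01 = 682.300 (equivalently, work directly with expenditure since P cancels).
Midpoint %ΔQ = (4100.62 − 3684.13)/3892.38 = 0.10700; midpoint %ΔI = (37700 − 26200)/31950 = 0.35994.
η = 0.10700 / 0.35994 = 0.297.

0.297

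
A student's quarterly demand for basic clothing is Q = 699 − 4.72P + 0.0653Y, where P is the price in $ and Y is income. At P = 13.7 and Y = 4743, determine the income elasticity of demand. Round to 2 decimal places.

0.33

At P = 13.7, Y = 4743: Q = 944.054.
Holding P constant, ∂Q/∂Y = 0.0653.
η_Y = (∂Q/∂Y)·(Y/Q) = 0.0653 × (4743/944.054) = 0.33.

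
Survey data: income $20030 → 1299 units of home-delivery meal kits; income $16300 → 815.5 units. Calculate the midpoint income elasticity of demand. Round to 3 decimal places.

2.227

ΔQ = 815.5 − 1299 = -483.5; midpoint Q̄ = (1299 + 815.5)/2 = 1057.25.
ΔI = 16300 − 20030 = -3730; midpoint Ī = (20030 + 16300)/2 = 18165.
η = (ΔQ/Q̄) ÷ (ΔI/Ī) = (-483.5/1057.25) ÷ (-3730/18165) = 2.227.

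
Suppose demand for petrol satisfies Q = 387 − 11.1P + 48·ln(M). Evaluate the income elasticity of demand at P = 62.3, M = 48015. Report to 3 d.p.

At P = 62.3, M = 48015: Q = 212.875.
Holding P constant, ∂Q/∂M = 48/M = 0.000999688.
η_M = (∂Q/∂M)·(M/Q) = 0.000999688 × (48015/212.875) = 0.225.

0.225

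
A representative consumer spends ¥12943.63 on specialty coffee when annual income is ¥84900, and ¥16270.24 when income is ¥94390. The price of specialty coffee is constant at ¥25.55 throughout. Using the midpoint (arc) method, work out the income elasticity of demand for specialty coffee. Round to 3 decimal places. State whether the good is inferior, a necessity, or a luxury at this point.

With a constant price, Q₁ = 12943.63/25.55 = 506.600 and Q₂ = 16270.24/25.55 = 636.800 (equivalently, work directly with expenditure since P cancels).
Midpoint %ΔQ = (16270.24 − 12943.63)/14606.94 = 0.22774; midpoint %ΔI = (94390 − 84900)/89645 = 0.10586.
η = 0.22774 / 0.10586 = 2.151.
η > 1 ⇒ luxury.

2.151 (luxury)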